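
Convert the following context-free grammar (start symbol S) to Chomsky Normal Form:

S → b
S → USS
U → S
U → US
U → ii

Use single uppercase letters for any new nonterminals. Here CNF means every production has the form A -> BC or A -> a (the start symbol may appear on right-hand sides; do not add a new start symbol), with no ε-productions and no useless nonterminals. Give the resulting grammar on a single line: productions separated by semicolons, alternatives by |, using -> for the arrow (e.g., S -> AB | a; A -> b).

No ε-productions.
After unit-elimination: S -> b | USS; U -> b | US | ii | USS.
TERM: introduce A -> i and substitute in every rule of length ≥2.
BIN: S -> USS becomes S -> UB, B -> SS; U -> USS becomes U -> UC, C -> SS.

S -> b | UB; A -> i; B -> SS; C -> SS; U -> b | AA | UC | US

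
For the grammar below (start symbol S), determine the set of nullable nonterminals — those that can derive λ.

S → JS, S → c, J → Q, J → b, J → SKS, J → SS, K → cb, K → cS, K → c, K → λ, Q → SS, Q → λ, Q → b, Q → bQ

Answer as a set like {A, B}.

{J, K, Q}

Directly nullable (have an ε-rule): {K, Q}.
J is nullable via J -> Q (every symbol on the right is already known nullable).
Not nullable: S — each has a terminal in every rule's right-hand side or depends on a non-nullable symbol.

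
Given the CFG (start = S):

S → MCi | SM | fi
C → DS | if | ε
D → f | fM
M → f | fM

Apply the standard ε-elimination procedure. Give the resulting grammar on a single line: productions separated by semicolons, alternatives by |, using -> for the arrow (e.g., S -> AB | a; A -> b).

Nullable set: {C}.
S -> MCi: C nullable, giving MCi | Mi.
Drop C -> ε.
Unchanged (no nullable symbols): S -> SM; S -> fi; C -> DS; C -> if; D -> f; D -> fM; M -> f; M -> fM.

S -> Mi | SM | fi | MCi; C -> DS | if; D -> f | fM; M -> f | fM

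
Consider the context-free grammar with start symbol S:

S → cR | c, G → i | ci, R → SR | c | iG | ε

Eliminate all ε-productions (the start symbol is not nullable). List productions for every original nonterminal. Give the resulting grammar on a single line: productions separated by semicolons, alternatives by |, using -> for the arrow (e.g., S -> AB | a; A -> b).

Nullable set: {R}.
S -> cR: R nullable, giving c | cR.
Drop R -> ε.
R -> SR: R nullable, giving S | SR.
Unchanged (no nullable symbols): S -> c; G -> ci; G -> i; R -> c; R -> iG.

S -> c | cR; G -> i | ci; R -> S | c | SR | iG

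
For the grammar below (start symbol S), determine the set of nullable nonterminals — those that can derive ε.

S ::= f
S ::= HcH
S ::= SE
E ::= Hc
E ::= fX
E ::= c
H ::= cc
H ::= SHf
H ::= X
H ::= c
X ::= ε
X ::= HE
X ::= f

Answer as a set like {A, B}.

Directly nullable (have an ε-rule): {X}.
H is nullable via H -> X (every symbol on the right is already known nullable).
Not nullable: E, S — each has a terminal in every rule's right-hand side or depends on a non-nullable symbol.

{H, X}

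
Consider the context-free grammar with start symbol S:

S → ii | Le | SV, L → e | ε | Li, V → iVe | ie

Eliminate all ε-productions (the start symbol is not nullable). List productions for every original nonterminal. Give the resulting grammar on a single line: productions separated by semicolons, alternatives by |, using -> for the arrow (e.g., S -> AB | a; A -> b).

Nullable set: {L}.
S -> Le: L nullable, giving Le | e.
Drop L -> ε.
L -> Li: L nullable, giving Li | i.
Unchanged (no nullable symbols): S -> SV; S -> ii; L -> e; V -> iVe; V -> ie.

S -> e | Le | SV | ii; L -> e | i | Li; V -> ie | iVe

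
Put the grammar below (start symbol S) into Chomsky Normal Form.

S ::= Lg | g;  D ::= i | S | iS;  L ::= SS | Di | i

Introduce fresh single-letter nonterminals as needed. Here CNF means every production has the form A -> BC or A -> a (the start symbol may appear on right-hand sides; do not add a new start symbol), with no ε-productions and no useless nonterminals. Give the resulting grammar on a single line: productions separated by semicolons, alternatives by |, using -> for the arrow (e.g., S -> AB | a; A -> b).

S -> g | LA; A -> g; B -> i; D -> g | i | BS | LA; L -> i | DB | SS

No ε-productions.
After unit-elimination: S -> g | Lg; D -> g | i | Lg | iS; L -> i | Di | SS.
TERM: introduce A -> g, B -> i and substitute in every rule of length ≥2.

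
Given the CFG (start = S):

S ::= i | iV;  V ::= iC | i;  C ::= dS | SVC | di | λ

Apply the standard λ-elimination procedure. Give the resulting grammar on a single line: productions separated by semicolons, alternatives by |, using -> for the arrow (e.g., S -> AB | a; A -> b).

S -> i | iV; C -> SV | dS | di | SVC; V -> i | iC

Nullable set: {C}.
Drop C -> λ.
C -> SVC: C nullable, giving SV | SVC.
V -> iC: C nullable, giving i | iC.
Unchanged (no nullable symbols): S -> i; S -> iV; C -> dS; C -> di; V -> i.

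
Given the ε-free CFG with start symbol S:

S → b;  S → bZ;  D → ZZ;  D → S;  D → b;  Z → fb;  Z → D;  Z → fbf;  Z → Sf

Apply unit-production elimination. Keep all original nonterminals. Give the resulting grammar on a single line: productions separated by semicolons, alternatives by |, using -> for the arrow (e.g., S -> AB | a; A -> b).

Unit productions: D->S, Z->D.
Unit pairs (A ⇒* B via units): (D,S), (Z,D), (Z,S).
S: inherits non-unit rules of {S} → b | bZ.
D: inherits non-unit rules of {D, S} → ZZ | b | bZ.
Z: inherits non-unit rules of {D, S, Z} → Sf | ZZ | b | bZ | fb | fbf.

S -> b | bZ; D -> b | ZZ | bZ; Z -> b | Sf | ZZ | bZ | fb | fbf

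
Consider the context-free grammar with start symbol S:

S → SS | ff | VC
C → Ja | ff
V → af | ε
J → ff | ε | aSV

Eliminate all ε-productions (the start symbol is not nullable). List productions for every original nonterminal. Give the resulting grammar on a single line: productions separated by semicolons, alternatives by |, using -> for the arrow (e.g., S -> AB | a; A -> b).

S -> C | SS | VC | ff; C -> a | Ja | ff; J -> aS | ff | aSV; V -> af

Nullable set: {J, V}.
S -> VC: V nullable, giving C | VC.
C -> Ja: J nullable, giving Ja | a.
Drop J -> ε.
J -> aSV: V nullable, giving aS | aSV.
Drop V -> ε.
Unchanged (no nullable symbols): S -> SS; S -> ff; C -> ff; J -> ff; V -> af.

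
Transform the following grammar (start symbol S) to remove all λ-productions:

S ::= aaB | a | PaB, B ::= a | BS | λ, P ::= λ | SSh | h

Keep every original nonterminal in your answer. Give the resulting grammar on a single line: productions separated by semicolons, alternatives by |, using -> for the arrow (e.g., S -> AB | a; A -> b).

S -> a | Pa | aB | aa | PaB | aaB; B -> S | a | BS; P -> h | SSh

Nullable set: {B, P}.
S -> PaB: P, B nullable, giving Pa | PaB | a | aB.
S -> aaB: B nullable, giving aa | aaB.
Drop B -> λ.
B -> BS: B nullable, giving BS | S.
Drop P -> λ.
Unchanged (no nullable symbols): S -> a; B -> a; P -> SSh; P -> h.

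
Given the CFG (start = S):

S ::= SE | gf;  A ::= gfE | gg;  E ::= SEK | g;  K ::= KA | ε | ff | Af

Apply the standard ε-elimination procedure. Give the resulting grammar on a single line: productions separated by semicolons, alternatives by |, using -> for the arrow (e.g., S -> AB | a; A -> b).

Nullable set: {K}.
E -> SEK: K nullable, giving SE | SEK.
Drop K -> ε.
K -> KA: K nullable, giving A | KA.
Unchanged (no nullable symbols): S -> SE; S -> gf; A -> gfE; A -> gg; E -> g; K -> Af; K -> ff.

S -> SE | gf; A -> gg | gfE; E -> g | SE | SEK; K -> A | Af | KA | ff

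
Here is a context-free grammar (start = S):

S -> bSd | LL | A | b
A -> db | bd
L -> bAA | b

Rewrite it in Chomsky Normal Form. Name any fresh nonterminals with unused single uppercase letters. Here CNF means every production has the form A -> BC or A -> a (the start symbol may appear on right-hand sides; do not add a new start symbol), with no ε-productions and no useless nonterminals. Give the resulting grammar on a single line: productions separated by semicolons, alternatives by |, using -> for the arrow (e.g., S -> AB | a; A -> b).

No ε-productions.
After unit-elimination: S -> b | LL | bd | db | bSd; A -> bd | db; L -> b | bAA.
TERM: introduce B -> b, C -> d and substitute in every rule of length ≥2.
BIN: L -> BAA becomes L -> BD, D -> AA; S -> BSC becomes S -> BE, E -> SC.

S -> b | BC | BE | CB | LL; A -> BC | CB; B -> b; C -> d; D -> AA; E -> SC; L -> b | BD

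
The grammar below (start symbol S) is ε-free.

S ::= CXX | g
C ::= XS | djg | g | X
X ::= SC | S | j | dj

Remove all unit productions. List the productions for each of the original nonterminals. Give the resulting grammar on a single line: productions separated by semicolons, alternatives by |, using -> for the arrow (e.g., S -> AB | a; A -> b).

Unit productions: C->X, X->S.
Unit pairs (A ⇒* B via units): (C,S), (C,X), (X,S).
S: inherits non-unit rules of {S} → CXX | g.
C: inherits non-unit rules of {C, S, X} → CXX | SC | XS | dj | djg | g | j.
X: inherits non-unit rules of {S, X} → CXX | SC | dj | g | j.

S -> g | CXX; C -> g | j | SC | XS | dj | CXX | djg; X -> g | j | SC | dj | CXX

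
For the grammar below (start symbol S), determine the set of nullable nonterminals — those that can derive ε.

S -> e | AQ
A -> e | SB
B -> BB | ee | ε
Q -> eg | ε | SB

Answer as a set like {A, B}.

Directly nullable (have an ε-rule): {B, Q}.
Not nullable: A, S — each has a terminal in every rule's right-hand side or depends on a non-nullable symbol.

{B, Q}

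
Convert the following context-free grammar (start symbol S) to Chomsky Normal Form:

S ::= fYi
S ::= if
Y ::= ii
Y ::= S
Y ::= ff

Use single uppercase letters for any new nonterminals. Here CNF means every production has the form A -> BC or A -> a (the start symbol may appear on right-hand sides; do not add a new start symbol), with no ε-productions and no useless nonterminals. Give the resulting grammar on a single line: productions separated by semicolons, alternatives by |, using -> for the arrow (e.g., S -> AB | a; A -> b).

No ε-productions.
After unit-elimination: S -> if | fYi; Y -> ff | if | ii | fYi.
TERM: introduce A -> f, B -> i and substitute in every rule of length ≥2.
BIN: S -> AYB becomes S -> AC, C -> YB; Y -> AYB becomes Y -> AD, D -> YB.

S -> AC | BA; A -> f; B -> i; C -> YB; D -> YB; Y -> AA | AD | BA | BB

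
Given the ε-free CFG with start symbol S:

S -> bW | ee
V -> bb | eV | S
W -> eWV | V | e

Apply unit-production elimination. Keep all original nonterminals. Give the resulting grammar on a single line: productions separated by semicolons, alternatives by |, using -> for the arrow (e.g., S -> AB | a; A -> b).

Unit productions: V->S, W->V.
Unit pairs (A ⇒* B via units): (V,S), (W,S), (W,V).
S: inherits non-unit rules of {S} → bW | ee.
V: inherits non-unit rules of {S, V} → bW | bb | eV | ee.
W: inherits non-unit rules of {S, V, W} → bW | bb | e | eV | eWV | ee.

S -> bW | ee; V -> bW | bb | eV | ee; W -> e | bW | bb | eV | ee | eWV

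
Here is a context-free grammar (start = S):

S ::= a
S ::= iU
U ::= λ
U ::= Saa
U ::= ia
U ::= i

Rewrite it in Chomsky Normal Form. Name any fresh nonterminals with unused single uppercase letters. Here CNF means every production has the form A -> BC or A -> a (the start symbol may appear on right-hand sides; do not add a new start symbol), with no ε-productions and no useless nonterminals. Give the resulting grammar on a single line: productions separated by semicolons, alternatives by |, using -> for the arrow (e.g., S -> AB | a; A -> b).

Nullable: {U}; after ε-elimination: S -> a | i | iU; U -> i | ia | Saa.
No unit productions to eliminate.
TERM: introduce B -> a, A -> i and substitute in every rule of length ≥2.
BIN: U -> SBB becomes U -> SC, C -> BB.

S -> a | i | AU; A -> i; B -> a; C -> BB; U -> i | AB | SC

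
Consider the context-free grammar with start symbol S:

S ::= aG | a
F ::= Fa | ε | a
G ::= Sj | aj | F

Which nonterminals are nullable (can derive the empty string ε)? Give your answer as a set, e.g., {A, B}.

Directly nullable (have an ε-rule): {F}.
G is nullable via G -> F (every symbol on the right is already known nullable).
Not nullable: S — each has a terminal in every rule's right-hand side or depends on a non-nullable symbol.

{F, G}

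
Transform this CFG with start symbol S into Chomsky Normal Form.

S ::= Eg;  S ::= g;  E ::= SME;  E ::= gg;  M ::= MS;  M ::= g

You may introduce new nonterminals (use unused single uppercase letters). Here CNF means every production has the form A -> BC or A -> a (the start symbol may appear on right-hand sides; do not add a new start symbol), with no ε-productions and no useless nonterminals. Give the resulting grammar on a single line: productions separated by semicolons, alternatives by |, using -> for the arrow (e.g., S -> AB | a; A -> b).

No ε-productions.
No unit productions to eliminate.
TERM: introduce A -> g and substitute in every rule of length ≥2.
BIN: E -> SME becomes E -> SB, B -> ME.

S -> g | EA; A -> g; B -> ME; E -> AA | SB; M -> g | MS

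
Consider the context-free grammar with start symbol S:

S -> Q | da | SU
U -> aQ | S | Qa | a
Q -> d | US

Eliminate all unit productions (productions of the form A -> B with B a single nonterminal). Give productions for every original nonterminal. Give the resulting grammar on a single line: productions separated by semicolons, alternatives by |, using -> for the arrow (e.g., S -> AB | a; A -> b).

S -> d | SU | US | da; Q -> d | US; U -> a | d | Qa | SU | US | aQ | da

Unit productions: S->Q, U->S.
Unit pairs (A ⇒* B via units): (S,Q), (U,Q), (U,S).
S: inherits non-unit rules of {Q, S} → SU | US | d | da.
Q: inherits non-unit rules of {Q} → US | d.
U: inherits non-unit rules of {Q, S, U} → Qa | SU | US | a | aQ | d | da.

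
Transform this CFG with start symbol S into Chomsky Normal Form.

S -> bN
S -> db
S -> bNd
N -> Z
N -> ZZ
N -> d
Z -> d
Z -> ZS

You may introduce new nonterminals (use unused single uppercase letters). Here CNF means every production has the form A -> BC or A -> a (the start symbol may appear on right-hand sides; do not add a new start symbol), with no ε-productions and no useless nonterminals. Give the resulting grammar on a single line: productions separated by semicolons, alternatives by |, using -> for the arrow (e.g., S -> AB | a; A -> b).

S -> AC | AN | BA; A -> b; B -> d; C -> NB; N -> d | ZS | ZZ; Z -> d | ZS

No ε-productions.
After unit-elimination: S -> bN | db | bNd; N -> d | ZS | ZZ; Z -> d | ZS.
TERM: introduce A -> b, B -> d and substitute in every rule of length ≥2.
BIN: S -> ANB becomes S -> AC, C -> NB.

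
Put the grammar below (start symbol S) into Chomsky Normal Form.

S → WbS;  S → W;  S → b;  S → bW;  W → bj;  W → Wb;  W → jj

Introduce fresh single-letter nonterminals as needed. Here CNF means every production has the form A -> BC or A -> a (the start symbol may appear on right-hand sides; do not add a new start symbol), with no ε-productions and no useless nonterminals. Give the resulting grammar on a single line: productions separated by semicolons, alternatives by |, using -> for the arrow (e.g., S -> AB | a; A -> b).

No ε-productions.
After unit-elimination: S -> b | Wb | bW | bj | jj | WbS; W -> Wb | bj | jj.
TERM: introduce A -> b, B -> j and substitute in every rule of length ≥2.
BIN: S -> WAS becomes S -> WC, C -> AS.

S -> b | AB | AW | BB | WA | WC; A -> b; B -> j; C -> AS; W -> AB | BB | WA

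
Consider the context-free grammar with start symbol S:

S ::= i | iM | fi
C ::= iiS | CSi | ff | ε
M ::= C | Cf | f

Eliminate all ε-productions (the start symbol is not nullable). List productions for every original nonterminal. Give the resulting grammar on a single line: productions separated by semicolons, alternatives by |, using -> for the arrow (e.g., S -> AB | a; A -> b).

Nullable set: {C, M}.
S -> iM: M nullable, giving i | iM.
Drop C -> ε.
C -> CSi: C nullable, giving CSi | Si.
M -> C: C nullable, giving C.
M -> Cf: C nullable, giving Cf | f.
Unchanged (no nullable symbols): S -> fi; S -> i; C -> ff; C -> iiS; M -> f.

S -> i | fi | iM; C -> Si | ff | CSi | iiS; M -> C | f | Cf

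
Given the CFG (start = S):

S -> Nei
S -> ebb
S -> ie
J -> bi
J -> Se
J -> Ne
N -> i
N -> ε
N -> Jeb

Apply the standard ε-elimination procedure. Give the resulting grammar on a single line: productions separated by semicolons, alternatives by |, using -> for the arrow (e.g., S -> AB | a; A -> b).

Nullable set: {N}.
S -> Nei: N nullable, giving Nei | ei.
J -> Ne: N nullable, giving Ne | e.
Drop N -> ε.
Unchanged (no nullable symbols): S -> ebb; S -> ie; J -> Se; J -> bi; N -> Jeb; N -> i.

S -> ei | ie | Nei | ebb; J -> e | Ne | Se | bi; N -> i | Jeb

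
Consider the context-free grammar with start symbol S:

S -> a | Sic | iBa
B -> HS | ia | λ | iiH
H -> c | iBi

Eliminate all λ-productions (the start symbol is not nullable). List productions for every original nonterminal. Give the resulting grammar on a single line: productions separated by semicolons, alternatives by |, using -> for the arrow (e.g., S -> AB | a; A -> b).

Nullable set: {B}.
S -> iBa: B nullable, giving iBa | ia.
Drop B -> λ.
H -> iBi: B nullable, giving iBi | ii.
Unchanged (no nullable symbols): S -> Sic; S -> a; B -> HS; B -> ia; B -> iiH; H -> c.

S -> a | ia | Sic | iBa; B -> HS | ia | iiH; H -> c | ii | iBi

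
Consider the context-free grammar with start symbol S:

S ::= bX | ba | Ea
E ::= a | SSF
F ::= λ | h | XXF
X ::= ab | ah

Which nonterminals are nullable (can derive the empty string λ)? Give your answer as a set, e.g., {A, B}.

{F}

Directly nullable (have an ε-rule): {F}.
Not nullable: E, S, X — each has a terminal in every rule's right-hand side or depends on a non-nullable symbol.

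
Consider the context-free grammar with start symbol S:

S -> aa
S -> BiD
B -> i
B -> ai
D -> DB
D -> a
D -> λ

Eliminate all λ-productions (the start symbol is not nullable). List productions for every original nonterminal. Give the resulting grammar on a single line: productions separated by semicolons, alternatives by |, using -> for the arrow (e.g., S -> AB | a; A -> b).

Nullable set: {D}.
S -> BiD: D nullable, giving Bi | BiD.
Drop D -> λ.
D -> DB: D nullable, giving B | DB.
Unchanged (no nullable symbols): S -> aa; B -> ai; B -> i; D -> a.

S -> Bi | aa | BiD; B -> i | ai; D -> B | a | DB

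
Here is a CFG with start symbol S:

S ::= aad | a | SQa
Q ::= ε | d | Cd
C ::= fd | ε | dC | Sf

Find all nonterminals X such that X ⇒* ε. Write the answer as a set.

{C, Q}

Directly nullable (have an ε-rule): {C, Q}.
Not nullable: S — each has a terminal in every rule's right-hand side or depends on a non-nullable symbol.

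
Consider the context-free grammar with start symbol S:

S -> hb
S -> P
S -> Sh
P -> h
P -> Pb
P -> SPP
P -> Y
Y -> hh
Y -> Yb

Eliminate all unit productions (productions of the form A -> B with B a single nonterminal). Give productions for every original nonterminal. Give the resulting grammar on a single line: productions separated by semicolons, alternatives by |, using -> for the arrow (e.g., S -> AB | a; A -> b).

S -> h | Pb | Sh | Yb | hb | hh | SPP; P -> h | Pb | Yb | hh | SPP; Y -> Yb | hh

Unit productions: P->Y, S->P.
Unit pairs (A ⇒* B via units): (P,Y), (S,P), (S,Y).
S: inherits non-unit rules of {P, S, Y} → Pb | SPP | Sh | Yb | h | hb | hh.
P: inherits non-unit rules of {P, Y} → Pb | SPP | Yb | h | hh.
Y: inherits non-unit rules of {Y} → Yb | hh.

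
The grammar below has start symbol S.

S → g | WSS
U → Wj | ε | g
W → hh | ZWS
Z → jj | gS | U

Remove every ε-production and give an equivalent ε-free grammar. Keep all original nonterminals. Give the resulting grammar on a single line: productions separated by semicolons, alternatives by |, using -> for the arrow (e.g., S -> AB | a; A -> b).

S -> g | WSS; U -> g | Wj; W -> WS | hh | ZWS; Z -> U | gS | jj

Nullable set: {U, Z}.
Drop U -> ε.
W -> ZWS: Z nullable, giving WS | ZWS.
Z -> U: U nullable, giving U.
Unchanged (no nullable symbols): S -> WSS; S -> g; U -> Wj; U -> g; W -> hh; Z -> gS; Z -> jj.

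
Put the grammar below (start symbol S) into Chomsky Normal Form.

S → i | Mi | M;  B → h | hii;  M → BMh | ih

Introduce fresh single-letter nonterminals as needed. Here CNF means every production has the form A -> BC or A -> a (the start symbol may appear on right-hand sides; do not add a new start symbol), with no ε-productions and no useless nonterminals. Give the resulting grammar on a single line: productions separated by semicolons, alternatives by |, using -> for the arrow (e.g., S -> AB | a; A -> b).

S -> i | BF | CA | MC; A -> h; B -> h | AD; C -> i; D -> CC; E -> MA; F -> MA; M -> BE | CA

No ε-productions.
After unit-elimination: S -> i | Mi | ih | BMh; B -> h | hii; M -> ih | BMh.
TERM: introduce A -> h, C -> i and substitute in every rule of length ≥2.
BIN: B -> ACC becomes B -> AD, D -> CC; M -> BMA becomes M -> BE, E -> MA; S -> BMA becomes S -> BF, F -> MA.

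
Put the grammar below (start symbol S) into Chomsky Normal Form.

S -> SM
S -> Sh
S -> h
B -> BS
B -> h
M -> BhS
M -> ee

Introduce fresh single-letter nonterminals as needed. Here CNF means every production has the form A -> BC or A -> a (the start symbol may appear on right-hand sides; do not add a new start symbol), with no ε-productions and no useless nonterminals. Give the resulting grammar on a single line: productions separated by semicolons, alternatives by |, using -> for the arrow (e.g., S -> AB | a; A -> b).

No ε-productions.
No unit productions to eliminate.
TERM: introduce C -> e, A -> h and substitute in every rule of length ≥2.
BIN: M -> BAS becomes M -> BD, D -> AS.

S -> h | SA | SM; A -> h; B -> h | BS; C -> e; D -> AS; M -> BD | CC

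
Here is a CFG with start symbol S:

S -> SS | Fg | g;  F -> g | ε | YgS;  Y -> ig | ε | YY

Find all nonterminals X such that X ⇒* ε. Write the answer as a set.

Directly nullable (have an ε-rule): {F, Y}.
Not nullable: S — each has a terminal in every rule's right-hand side or depends on a non-nullable symbol.

{F, Y}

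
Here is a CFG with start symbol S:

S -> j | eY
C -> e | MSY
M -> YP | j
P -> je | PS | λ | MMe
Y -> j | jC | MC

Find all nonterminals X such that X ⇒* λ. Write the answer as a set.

{P}

Directly nullable (have an ε-rule): {P}.
Not nullable: C, M, S, Y — each has a terminal in every rule's right-hand side or depends on a non-nullable symbol.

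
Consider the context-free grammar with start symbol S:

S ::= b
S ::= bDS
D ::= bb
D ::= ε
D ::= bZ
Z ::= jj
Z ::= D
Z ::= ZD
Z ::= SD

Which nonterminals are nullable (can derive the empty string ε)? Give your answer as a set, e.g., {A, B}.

Directly nullable (have an ε-rule): {D}.
Z is nullable via Z -> D (every symbol on the right is already known nullable).
Not nullable: S — each has a terminal in every rule's right-hand side or depends on a non-nullable symbol.

{D, Z}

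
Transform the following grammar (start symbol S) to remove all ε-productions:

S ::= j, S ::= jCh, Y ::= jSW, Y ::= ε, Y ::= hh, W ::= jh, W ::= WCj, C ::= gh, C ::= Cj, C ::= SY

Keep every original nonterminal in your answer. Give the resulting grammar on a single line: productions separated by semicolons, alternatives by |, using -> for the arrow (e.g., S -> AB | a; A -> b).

Nullable set: {Y}.
C -> SY: Y nullable, giving S | SY.
Drop Y -> ε.
Unchanged (no nullable symbols): S -> j; S -> jCh; C -> Cj; C -> gh; W -> WCj; W -> jh; Y -> hh; Y -> jSW.

S -> j | jCh; C -> S | Cj | SY | gh; W -> jh | WCj; Y -> hh | jSW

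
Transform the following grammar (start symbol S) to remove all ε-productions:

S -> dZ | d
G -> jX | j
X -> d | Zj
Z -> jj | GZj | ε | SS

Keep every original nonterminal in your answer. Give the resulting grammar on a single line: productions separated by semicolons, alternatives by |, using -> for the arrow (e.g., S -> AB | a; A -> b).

S -> d | dZ; G -> j | jX; X -> d | j | Zj; Z -> Gj | SS | jj | GZj

Nullable set: {Z}.
S -> dZ: Z nullable, giving d | dZ.
X -> Zj: Z nullable, giving Zj | j.
Drop Z -> ε.
Z -> GZj: Z nullable, giving GZj | Gj.
Unchanged (no nullable symbols): S -> d; G -> j; G -> jX; X -> d; Z -> SS; Z -> jj.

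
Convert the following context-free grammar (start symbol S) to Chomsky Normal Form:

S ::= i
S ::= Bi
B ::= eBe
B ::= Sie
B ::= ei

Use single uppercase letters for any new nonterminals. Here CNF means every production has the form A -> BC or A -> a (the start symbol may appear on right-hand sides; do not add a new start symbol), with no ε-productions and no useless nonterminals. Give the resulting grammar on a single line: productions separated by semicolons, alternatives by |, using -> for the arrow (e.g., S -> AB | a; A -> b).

No ε-productions.
No unit productions to eliminate.
TERM: introduce C -> e, A -> i and substitute in every rule of length ≥2.
BIN: B -> CBC becomes B -> CD, D -> BC; B -> SAC becomes B -> SE, E -> AC.

S -> i | BA; A -> i; B -> CA | CD | SE; C -> e; D -> BC; E -> AC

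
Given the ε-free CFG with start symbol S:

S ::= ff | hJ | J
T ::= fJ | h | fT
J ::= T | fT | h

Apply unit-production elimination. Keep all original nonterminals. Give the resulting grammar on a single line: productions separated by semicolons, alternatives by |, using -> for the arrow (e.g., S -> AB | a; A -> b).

S -> h | fJ | fT | ff | hJ; J -> h | fJ | fT; T -> h | fJ | fT

Unit productions: J->T, S->J.
Unit pairs (A ⇒* B via units): (J,T), (S,J), (S,T).
S: inherits non-unit rules of {J, S, T} → fJ | fT | ff | h | hJ.
J: inherits non-unit rules of {J, T} → fJ | fT | h.
T: inherits non-unit rules of {T} → fJ | fT | h.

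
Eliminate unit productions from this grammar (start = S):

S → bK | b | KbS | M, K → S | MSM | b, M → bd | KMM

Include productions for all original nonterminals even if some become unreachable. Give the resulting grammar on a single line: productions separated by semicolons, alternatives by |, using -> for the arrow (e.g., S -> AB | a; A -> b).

S -> b | bK | bd | KMM | KbS; K -> b | bK | bd | KMM | KbS | MSM; M -> bd | KMM

Unit productions: K->S, S->M.
Unit pairs (A ⇒* B via units): (K,M), (K,S), (S,M).
S: inherits non-unit rules of {M, S} → KMM | KbS | b | bK | bd.
K: inherits non-unit rules of {K, M, S} → KMM | KbS | MSM | b | bK | bd.
M: inherits non-unit rules of {M} → KMM | bd.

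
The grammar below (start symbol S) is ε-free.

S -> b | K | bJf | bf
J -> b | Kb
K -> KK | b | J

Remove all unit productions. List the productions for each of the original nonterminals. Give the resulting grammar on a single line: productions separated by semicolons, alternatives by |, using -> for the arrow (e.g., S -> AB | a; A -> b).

Unit productions: K->J, S->K.
Unit pairs (A ⇒* B via units): (K,J), (S,J), (S,K).
S: inherits non-unit rules of {J, K, S} → KK | Kb | b | bJf | bf.
J: inherits non-unit rules of {J} → Kb | b.
K: inherits non-unit rules of {J, K} → KK | Kb | b.

S -> b | KK | Kb | bf | bJf; J -> b | Kb; K -> b | KK | Kb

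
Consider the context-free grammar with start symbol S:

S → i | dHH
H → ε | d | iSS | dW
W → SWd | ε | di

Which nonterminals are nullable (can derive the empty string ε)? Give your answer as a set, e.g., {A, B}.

Directly nullable (have an ε-rule): {H, W}.
Not nullable: S — each has a terminal in every rule's right-hand side or depends on a non-nullable symbol.

{H, W}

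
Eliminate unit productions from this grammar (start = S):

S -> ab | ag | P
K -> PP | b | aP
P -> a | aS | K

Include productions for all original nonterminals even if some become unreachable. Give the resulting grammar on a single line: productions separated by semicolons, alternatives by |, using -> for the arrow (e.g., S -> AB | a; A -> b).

S -> a | b | PP | aP | aS | ab | ag; K -> b | PP | aP; P -> a | b | PP | aP | aS

Unit productions: P->K, S->P.
Unit pairs (A ⇒* B via units): (P,K), (S,K), (S,P).
S: inherits non-unit rules of {K, P, S} → PP | a | aP | aS | ab | ag | b.
K: inherits non-unit rules of {K} → PP | aP | b.
P: inherits non-unit rules of {K, P} → PP | a | aP | aS | b.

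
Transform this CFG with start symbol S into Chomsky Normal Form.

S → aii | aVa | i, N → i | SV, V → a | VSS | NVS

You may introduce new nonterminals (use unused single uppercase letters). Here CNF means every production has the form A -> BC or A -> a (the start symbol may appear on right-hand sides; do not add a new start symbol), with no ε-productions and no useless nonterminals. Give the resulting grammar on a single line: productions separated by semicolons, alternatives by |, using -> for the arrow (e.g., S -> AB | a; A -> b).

S -> i | AC | AD; A -> a; B -> i; C -> BB; D -> VA; E -> VS; F -> SS; N -> i | SV; V -> a | NE | VF

No ε-productions.
No unit productions to eliminate.
TERM: introduce A -> a, B -> i and substitute in every rule of length ≥2.
BIN: S -> ABB becomes S -> AC, C -> BB; S -> AVA becomes S -> AD, D -> VA; V -> NVS becomes V -> NE, E -> VS; V -> VSS becomes V -> VF, F -> SS.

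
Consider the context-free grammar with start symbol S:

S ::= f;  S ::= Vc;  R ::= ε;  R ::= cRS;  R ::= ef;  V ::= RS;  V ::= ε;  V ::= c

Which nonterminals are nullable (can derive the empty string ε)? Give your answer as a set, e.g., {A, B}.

Directly nullable (have an ε-rule): {R, V}.
Not nullable: S — each has a terminal in every rule's right-hand side or depends on a non-nullable symbol.

{R, V}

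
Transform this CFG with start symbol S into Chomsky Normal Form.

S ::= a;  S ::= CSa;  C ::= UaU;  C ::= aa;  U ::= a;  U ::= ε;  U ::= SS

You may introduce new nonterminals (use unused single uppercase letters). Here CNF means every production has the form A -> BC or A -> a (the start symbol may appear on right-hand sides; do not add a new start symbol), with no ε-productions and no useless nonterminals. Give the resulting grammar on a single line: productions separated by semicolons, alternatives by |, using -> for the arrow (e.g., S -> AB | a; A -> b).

S -> a | CD; A -> a; B -> AU; C -> a | AA | AU | UA | UB; D -> SA; U -> a | SS

Nullable: {U}; after ε-elimination: S -> a | CSa; C -> a | Ua | aU | aa | UaU; U -> a | SS.
No unit productions to eliminate.
TERM: introduce A -> a and substitute in every rule of length ≥2.
BIN: C -> UAU becomes C -> UB, B -> AU; S -> CSA becomes S -> CD, D -> SA.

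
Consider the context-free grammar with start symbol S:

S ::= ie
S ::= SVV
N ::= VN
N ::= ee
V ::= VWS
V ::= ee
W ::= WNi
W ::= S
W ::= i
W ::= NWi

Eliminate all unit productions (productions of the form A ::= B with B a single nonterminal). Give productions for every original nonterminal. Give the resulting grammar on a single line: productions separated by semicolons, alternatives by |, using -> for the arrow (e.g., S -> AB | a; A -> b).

Unit productions: W->S.
Unit pairs (A ⇒* B via units): (W,S).
S: inherits non-unit rules of {S} → SVV | ie.
N: inherits non-unit rules of {N} → VN | ee.
V: inherits non-unit rules of {V} → VWS | ee.
W: inherits non-unit rules of {S, W} → NWi | SVV | WNi | i | ie.

S -> ie | SVV; N -> VN | ee; V -> ee | VWS; W -> i | ie | NWi | SVV | WNi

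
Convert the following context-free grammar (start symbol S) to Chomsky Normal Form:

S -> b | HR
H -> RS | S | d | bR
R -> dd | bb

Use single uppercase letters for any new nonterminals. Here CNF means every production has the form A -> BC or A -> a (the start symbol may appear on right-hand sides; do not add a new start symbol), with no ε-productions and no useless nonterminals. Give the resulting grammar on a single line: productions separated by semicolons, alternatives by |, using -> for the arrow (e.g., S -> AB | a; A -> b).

S -> b | HR; A -> b; B -> d; H -> b | d | AR | HR | RS; R -> AA | BB

No ε-productions.
After unit-elimination: S -> b | HR; H -> b | d | HR | RS | bR; R -> bb | dd.
TERM: introduce A -> b, B -> d and substitute in every rule of length ≥2.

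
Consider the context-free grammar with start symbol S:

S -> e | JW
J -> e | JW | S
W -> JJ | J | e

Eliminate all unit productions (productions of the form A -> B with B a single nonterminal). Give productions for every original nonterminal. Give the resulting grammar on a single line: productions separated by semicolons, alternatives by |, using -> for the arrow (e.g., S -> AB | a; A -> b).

Unit productions: J->S, W->J.
Unit pairs (A ⇒* B via units): (J,S), (W,J), (W,S).
S: inherits non-unit rules of {S} → JW | e.
J: inherits non-unit rules of {J, S} → JW | e.
W: inherits non-unit rules of {J, S, W} → JJ | JW | e.

S -> e | JW; J -> e | JW; W -> e | JJ | JW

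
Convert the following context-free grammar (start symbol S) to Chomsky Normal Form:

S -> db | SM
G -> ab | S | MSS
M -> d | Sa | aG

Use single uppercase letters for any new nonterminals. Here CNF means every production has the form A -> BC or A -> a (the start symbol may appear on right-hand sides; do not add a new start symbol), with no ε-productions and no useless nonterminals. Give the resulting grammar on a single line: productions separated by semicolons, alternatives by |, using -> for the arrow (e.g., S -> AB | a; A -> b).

No ε-productions.
After unit-elimination: S -> SM | db; G -> SM | ab | db | MSS; M -> d | Sa | aG.
TERM: introduce A -> a, B -> b, C -> d and substitute in every rule of length ≥2.
BIN: G -> MSS becomes G -> MD, D -> SS.

S -> CB | SM; A -> a; B -> b; C -> d; D -> SS; G -> AB | CB | MD | SM; M -> d | AG | SA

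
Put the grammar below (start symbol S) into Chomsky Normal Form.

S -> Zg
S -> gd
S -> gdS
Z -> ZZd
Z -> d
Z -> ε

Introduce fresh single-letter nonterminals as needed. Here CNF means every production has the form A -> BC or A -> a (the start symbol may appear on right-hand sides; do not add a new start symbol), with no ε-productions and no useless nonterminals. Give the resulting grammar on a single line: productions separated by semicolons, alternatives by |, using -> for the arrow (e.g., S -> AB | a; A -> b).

Nullable: {Z}; after ε-elimination: S -> g | Zg | gd | gdS; Z -> d | Zd | ZZd.
No unit productions to eliminate.
TERM: introduce B -> d, A -> g and substitute in every rule of length ≥2.
BIN: S -> ABS becomes S -> AC, C -> BS; Z -> ZZB becomes Z -> ZD, D -> ZB.

S -> g | AB | AC | ZA; A -> g; B -> d; C -> BS; D -> ZB; Z -> d | ZB | ZD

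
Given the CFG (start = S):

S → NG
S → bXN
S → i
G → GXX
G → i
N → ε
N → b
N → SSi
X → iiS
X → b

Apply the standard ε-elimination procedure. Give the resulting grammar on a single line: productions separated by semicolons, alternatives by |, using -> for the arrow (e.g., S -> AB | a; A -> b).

S -> G | i | NG | bX | bXN; G -> i | GXX; N -> b | SSi; X -> b | iiS

Nullable set: {N}.
S -> NG: N nullable, giving G | NG.
S -> bXN: N nullable, giving bX | bXN.
Drop N -> ε.
Unchanged (no nullable symbols): S -> i; G -> GXX; G -> i; N -> SSi; N -> b; X -> b; X -> iiS.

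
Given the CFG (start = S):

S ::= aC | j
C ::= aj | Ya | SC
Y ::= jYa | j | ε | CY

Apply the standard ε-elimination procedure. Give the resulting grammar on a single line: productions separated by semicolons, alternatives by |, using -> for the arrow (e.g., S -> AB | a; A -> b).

Nullable set: {Y}.
C -> Ya: Y nullable, giving Ya | a.
Drop Y -> ε.
Y -> CY: Y nullable, giving C | CY.
Y -> jYa: Y nullable, giving jYa | ja.
Unchanged (no nullable symbols): S -> aC; S -> j; C -> SC; C -> aj; Y -> j.

S -> j | aC; C -> a | SC | Ya | aj; Y -> C | j | CY | ja | jYa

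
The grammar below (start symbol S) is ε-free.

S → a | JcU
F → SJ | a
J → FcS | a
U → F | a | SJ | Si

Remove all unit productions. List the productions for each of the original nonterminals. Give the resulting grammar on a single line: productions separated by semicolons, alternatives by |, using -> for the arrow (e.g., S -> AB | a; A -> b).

S -> a | JcU; F -> a | SJ; J -> a | FcS; U -> a | SJ | Si

Unit productions: U->F.
Unit pairs (A ⇒* B via units): (U,F).
S: inherits non-unit rules of {S} → JcU | a.
F: inherits non-unit rules of {F} → SJ | a.
J: inherits non-unit rules of {J} → FcS | a.
U: inherits non-unit rules of {F, U} → SJ | Si | a.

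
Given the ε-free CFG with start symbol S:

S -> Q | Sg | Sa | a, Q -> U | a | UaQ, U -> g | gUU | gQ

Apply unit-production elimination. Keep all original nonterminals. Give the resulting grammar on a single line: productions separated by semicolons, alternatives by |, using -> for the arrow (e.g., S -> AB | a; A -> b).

S -> a | g | Sa | Sg | gQ | UaQ | gUU; Q -> a | g | gQ | UaQ | gUU; U -> g | gQ | gUU

Unit productions: Q->U, S->Q.
Unit pairs (A ⇒* B via units): (Q,U), (S,Q), (S,U).
S: inherits non-unit rules of {Q, S, U} → Sa | Sg | UaQ | a | g | gQ | gUU.
Q: inherits non-unit rules of {Q, U} → UaQ | a | g | gQ | gUU.
U: inherits non-unit rules of {U} → g | gQ | gUU.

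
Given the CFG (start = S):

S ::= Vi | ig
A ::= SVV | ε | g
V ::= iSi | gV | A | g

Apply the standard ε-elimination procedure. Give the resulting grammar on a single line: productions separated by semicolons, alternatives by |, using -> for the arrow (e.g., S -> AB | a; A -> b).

S -> i | Vi | ig; A -> S | g | SV | SVV; V -> A | g | gV | iSi

Nullable set: {A, V}.
S -> Vi: V nullable, giving Vi | i.
Drop A -> ε.
A -> SVV: V, V nullable, giving S | SV | SVV.
V -> A: A nullable, giving A.
V -> gV: V nullable, giving g | gV.
Unchanged (no nullable symbols): S -> ig; A -> g; V -> g; V -> iSi.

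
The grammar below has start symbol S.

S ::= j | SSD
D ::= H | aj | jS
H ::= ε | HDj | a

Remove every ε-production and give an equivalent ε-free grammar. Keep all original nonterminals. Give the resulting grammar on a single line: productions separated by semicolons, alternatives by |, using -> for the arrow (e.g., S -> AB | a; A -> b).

Nullable set: {D, H}.
S -> SSD: D nullable, giving SS | SSD.
D -> H: H nullable, giving H.
Drop H -> ε.
H -> HDj: H, D nullable, giving Dj | HDj | Hj | j.
Unchanged (no nullable symbols): S -> j; D -> aj; D -> jS; H -> a.

S -> j | SS | SSD; D -> H | aj | jS; H -> a | j | Dj | Hj | HDj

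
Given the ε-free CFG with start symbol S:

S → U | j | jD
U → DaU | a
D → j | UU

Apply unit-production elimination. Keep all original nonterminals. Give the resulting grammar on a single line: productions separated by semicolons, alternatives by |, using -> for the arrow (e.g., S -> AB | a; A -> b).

Unit productions: S->U.
Unit pairs (A ⇒* B via units): (S,U).
S: inherits non-unit rules of {S, U} → DaU | a | j | jD.
D: inherits non-unit rules of {D} → UU | j.
U: inherits non-unit rules of {U} → DaU | a.

S -> a | j | jD | DaU; D -> j | UU; U -> a | DaU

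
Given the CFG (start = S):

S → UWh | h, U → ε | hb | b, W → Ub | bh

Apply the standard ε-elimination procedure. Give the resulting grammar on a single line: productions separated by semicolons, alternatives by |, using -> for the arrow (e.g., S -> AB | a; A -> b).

S -> h | Wh | UWh; U -> b | hb; W -> b | Ub | bh

Nullable set: {U}.
S -> UWh: U nullable, giving UWh | Wh.
Drop U -> ε.
W -> Ub: U nullable, giving Ub | b.
Unchanged (no nullable symbols): S -> h; U -> b; U -> hb; W -> bh.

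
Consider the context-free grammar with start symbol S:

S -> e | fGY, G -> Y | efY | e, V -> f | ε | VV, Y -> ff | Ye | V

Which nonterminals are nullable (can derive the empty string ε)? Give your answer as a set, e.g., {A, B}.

Directly nullable (have an ε-rule): {V}.
Y is nullable via Y -> V (every symbol on the right is already known nullable).
G is nullable via G -> Y (every symbol on the right is already known nullable).
Not nullable: S — each has a terminal in every rule's right-hand side or depends on a non-nullable symbol.

{G, V, Y}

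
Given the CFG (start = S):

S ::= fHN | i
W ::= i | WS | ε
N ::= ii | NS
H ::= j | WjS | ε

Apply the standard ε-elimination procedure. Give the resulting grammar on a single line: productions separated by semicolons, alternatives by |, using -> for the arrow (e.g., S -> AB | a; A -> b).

Nullable set: {H, W}.
S -> fHN: H nullable, giving fHN | fN.
Drop H -> ε.
H -> WjS: W nullable, giving WjS | jS.
Drop W -> ε.
W -> WS: W nullable, giving S | WS.
Unchanged (no nullable symbols): S -> i; H -> j; N -> NS; N -> ii; W -> i.

S -> i | fN | fHN; H -> j | jS | WjS; N -> NS | ii; W -> S | i | WS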